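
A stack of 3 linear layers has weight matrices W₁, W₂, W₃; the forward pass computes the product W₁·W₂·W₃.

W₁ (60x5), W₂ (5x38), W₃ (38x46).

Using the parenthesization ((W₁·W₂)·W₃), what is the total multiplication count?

(W₁·W₂): 60×5 by 5×38 → 60×38, cost 60·5·38 = 11400
((W₁·W₂)·W₃): 60×38 by 38×46 → 60×46, cost 60·38·46 = 104880; cumulative 116280
Total: 116280 scalar multiplications.

116280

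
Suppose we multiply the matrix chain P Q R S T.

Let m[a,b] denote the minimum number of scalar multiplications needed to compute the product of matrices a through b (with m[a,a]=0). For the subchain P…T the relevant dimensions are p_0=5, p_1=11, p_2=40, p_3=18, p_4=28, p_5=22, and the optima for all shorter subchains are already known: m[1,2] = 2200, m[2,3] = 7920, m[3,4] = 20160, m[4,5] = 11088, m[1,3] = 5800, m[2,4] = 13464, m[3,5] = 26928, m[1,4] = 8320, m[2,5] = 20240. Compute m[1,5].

11400

m[1,5] = min over k∈[1,4] of m[1,k]+m[k+1,5]+p_{0}·p_k·p_{5}.
k=1: 0 + 20240 + 5·11·22 = 21450; k=2: 2200 + 26928 + 5·40·22 = 33528; k=3: 5800 + 11088 + 5·18·22 = 18868; k=4: 8320 + 0 + 5·28·22 = 11400.
Minimum: 11400 at k=4.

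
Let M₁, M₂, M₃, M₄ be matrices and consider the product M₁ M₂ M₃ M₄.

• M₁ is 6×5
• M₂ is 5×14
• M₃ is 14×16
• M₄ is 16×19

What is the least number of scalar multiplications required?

3210

Adjacent pairs: M₁M₂ = 6·5·14 = 420; M₂M₃ = 5·14·16 = 1120; M₃M₄ = 14·16·19 = 4256.
Length 3: M₁..M₃: k=1: 0+1120+6·5·16=1600; k=2: 420+0+6·14·16=1764 → min 1600 | M₂..M₄: k=2: 0+4256+5·14·19=5586; k=3: 1120+0+5·16·19=2640 → min 2640.
Length 4: M₁..M₄: k=1: 0+2640+6·5·19=3210; k=2: 420+4256+6·14·19=6272; k=3: 1600+0+6·16·19=3424 → min 3210.
Optimal order: (M₁ ((M₂ M₃) M₄)) with cost 3210.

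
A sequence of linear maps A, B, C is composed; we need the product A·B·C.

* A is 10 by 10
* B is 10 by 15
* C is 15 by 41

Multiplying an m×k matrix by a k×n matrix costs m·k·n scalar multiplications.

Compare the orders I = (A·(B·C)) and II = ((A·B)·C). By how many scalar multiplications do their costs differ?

Order I = (A·(B·C)): (B·C): 10×15 by 15×41 → 10×41, cost 10·15·41 = 6150; (A·(B·C)): 10×10 by 10×41 → 10×41, cost 10·10·41 = 4100; cumulative 10250. Total 10250.
Order II = ((A·B)·C): (A·B): 10×10 by 10×15 → 10×15, cost 10·10·15 = 1500; ((A·B)·C): 10×15 by 15×41 → 10×41, cost 10·15·41 = 6150; cumulative 7650. Total 7650.
Difference: |10250 − 7650| = 2600.

2600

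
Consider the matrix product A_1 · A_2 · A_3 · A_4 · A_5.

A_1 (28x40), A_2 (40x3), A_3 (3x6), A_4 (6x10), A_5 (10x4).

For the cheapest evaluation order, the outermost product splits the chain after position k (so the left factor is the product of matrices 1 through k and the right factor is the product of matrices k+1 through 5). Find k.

Adjacent pairs: A_1A_2 = 28·40·3 = 3360; A_2A_3 = 40·3·6 = 720; A_3A_4 = 3·6·10 = 180; A_4A_5 = 6·10·4 = 240.
Length 3: A_1..A_3: k=1: 0+720+28·40·6=7440; k=2: 3360+0+28·3·6=3864 → min 3864 | A_2..A_4: k=2: 0+180+40·3·10=1380; k=3: 720+0+40·6·10=3120 → min 1380 | A_3..A_5: k=3: 0+240+3·6·4=312; k=4: 180+0+3·10·4=300 → min 300.
Length 4: A_1..A_4: k=1: 0+1380+28·40·10=12580; k=2: 3360+180+28·3·10=4380; k=3: 3864+0+28·6·10=5544 → min 4380 | A_2..A_5: k=2: 0+300+40·3·4=780; k=3: 720+240+40·6·4=1920; k=4: 1380+0+40·10·4=2980 → min 780.
Top-level splits: k=1: (A_1..A_1)·(A_2..A_5) → 0+780+28·40·4 = 5260; k=2: (A_1..A_2)·(A_3..A_5) → 3360+300+28·3·4 = 3996; k=3: (A_1..A_3)·(A_4..A_5) → 3864+240+28·6·4 = 4776; k=4: (A_1..A_4)·(A_5..A_5) → 4380+0+28·10·4 = 5500.
Best split is after A_2, i.e. k = 2.

2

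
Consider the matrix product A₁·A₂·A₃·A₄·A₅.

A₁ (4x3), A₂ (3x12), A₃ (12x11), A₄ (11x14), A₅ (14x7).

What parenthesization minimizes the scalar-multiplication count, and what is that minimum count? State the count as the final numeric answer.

Adjacent pairs: A₁A₂ = 4·3·12 = 144; A₂A₃ = 3·12·11 = 396; A₃A₄ = 12·11·14 = 1848; A₄A₅ = 11·14·7 = 1078.
Length 3: A₁..A₃: k=1: 0+396+4·3·11=528; k=2: 144+0+4·12·11=672 → min 528 | A₂..A₄: k=2: 0+1848+3·12·14=2352; k=3: 396+0+3·11·14=858 → min 858 | A₃..A₅: k=3: 0+1078+12·11·7=2002; k=4: 1848+0+12·14·7=3024 → min 2002.
Length 4: A₁..A₄: k=1: 0+858+4·3·14=1026; k=2: 144+1848+4·12·14=2664; k=3: 528+0+4·11·14=1144 → min 1026 | A₂..A₅: k=2: 0+2002+3·12·7=2254; k=3: 396+1078+3·11·7=1705; k=4: 858+0+3·14·7=1152 → min 1152.
Length 5: A₁..A₅: k=1: 0+1152+4·3·7=1236; k=2: 144+2002+4·12·7=2482; k=3: 528+1078+4·11·7=1914; k=4: 1026+0+4·14·7=1418 → min 1236.
Optimal parenthesization: (A₁·(((A₂·A₃)·A₄)·A₅)) with cost 1236.

1236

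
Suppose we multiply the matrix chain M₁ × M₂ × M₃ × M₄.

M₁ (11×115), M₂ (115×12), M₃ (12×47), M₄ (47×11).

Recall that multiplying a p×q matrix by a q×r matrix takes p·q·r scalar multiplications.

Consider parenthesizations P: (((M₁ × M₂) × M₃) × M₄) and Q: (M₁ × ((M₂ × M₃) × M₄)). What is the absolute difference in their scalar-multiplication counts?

111159

Order P = (((M₁ × M₂) × M₃) × M₄): (M₁ × M₂): 11×115 by 115×12 → 11×12, cost 11·115·12 = 15180; ((M₁ × M₂) × M₃): 11×12 by 12×47 → 11×47, cost 11·12·47 = 6204; cumulative 21384; (((M₁ × M₂) × M₃) × M₄): 11×47 by 47×11 → 11×11, cost 11·47·11 = 5687; cumulative 27071. Total 27071.
Order Q = (M₁ × ((M₂ × M₃) × M₄)): (M₂ × M₃): 115×12 by 12×47 → 115×47, cost 115·12·47 = 64860; ((M₂ × M₃) × M₄): 115×47 by 47×11 → 115×11, cost 115·47·11 = 59455; cumulative 124315; (M₁ × ((M₂ × M₃) × M₄)): 11×115 by 115×11 → 11×11, cost 11·115·11 = 13915; cumulative 138230. Total 138230.
Difference: |27071 − 138230| = 111159.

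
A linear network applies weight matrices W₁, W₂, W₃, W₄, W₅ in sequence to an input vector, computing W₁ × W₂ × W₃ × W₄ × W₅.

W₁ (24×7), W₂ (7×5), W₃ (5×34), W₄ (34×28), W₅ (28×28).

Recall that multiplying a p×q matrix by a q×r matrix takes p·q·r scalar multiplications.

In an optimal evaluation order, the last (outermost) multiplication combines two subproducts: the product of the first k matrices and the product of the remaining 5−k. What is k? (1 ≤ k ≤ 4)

Adjacent pairs: W₁W₂ = 24·7·5 = 840; W₂W₃ = 7·5·34 = 1190; W₃W₄ = 5·34·28 = 4760; W₄W₅ = 34·28·28 = 26656.
Length 3: W₁..W₃: k=1: 0+1190+24·7·34=6902; k=2: 840+0+24·5·34=4920 → min 4920 | W₂..W₄: k=2: 0+4760+7·5·28=5740; k=3: 1190+0+7·34·28=7854 → min 5740 | W₃..W₅: k=3: 0+26656+5·34·28=31416; k=4: 4760+0+5·28·28=8680 → min 8680.
Length 4: W₁..W₄: k=1: 0+5740+24·7·28=10444; k=2: 840+4760+24·5·28=8960; k=3: 4920+0+24·34·28=27768 → min 8960 | W₂..W₅: k=2: 0+8680+7·5·28=9660; k=3: 1190+26656+7·34·28=34510; k=4: 5740+0+7·28·28=11228 → min 9660.
Top-level splits: k=1: (W₁..W₁)·(W₂..W₅) → 0+9660+24·7·28 = 14364; k=2: (W₁..W₂)·(W₃..W₅) → 840+8680+24·5·28 = 12880; k=3: (W₁..W₃)·(W₄..W₅) → 4920+26656+24·34·28 = 54424; k=4: (W₁..W₄)·(W₅..W₅) → 8960+0+24·28·28 = 27776.
Best split is after W₂, i.e. k = 2.

2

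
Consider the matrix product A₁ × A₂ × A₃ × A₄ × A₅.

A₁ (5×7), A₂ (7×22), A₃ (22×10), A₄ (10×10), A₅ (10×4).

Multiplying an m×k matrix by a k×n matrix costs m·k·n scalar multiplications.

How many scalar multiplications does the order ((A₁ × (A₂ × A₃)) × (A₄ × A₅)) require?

2490

(A₂ × A₃): 7×22 by 22×10 → 7×10, cost 7·22·10 = 1540
(A₁ × (A₂ × A₃)): 5×7 by 7×10 → 5×10, cost 5·7·10 = 350; cumulative 1890
(A₄ × A₅): 10×10 by 10×4 → 10×4, cost 10·10·4 = 400
((A₁ × (A₂ × A₃)) × (A₄ × A₅)): 5×10 by 10×4 → 5×4, cost 5·10·4 = 200; cumulative 2490
Total: 2490 scalar multiplications.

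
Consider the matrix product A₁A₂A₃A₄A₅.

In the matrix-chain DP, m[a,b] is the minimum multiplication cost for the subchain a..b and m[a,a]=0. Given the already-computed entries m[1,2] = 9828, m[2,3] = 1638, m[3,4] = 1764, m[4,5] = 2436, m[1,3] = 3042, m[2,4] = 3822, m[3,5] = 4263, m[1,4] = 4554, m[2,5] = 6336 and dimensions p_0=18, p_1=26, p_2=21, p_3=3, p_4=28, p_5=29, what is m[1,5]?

m[1,5] = min over k∈[1,4] of m[1,k]+m[k+1,5]+p_{0}·p_k·p_{5}.
k=1: 0 + 6336 + 18·26·29 = 19908; k=2: 9828 + 4263 + 18·21·29 = 25053; k=3: 3042 + 2436 + 18·3·29 = 7044; k=4: 4554 + 0 + 18·28·29 = 19170.
Minimum: 7044 at k=3.

7044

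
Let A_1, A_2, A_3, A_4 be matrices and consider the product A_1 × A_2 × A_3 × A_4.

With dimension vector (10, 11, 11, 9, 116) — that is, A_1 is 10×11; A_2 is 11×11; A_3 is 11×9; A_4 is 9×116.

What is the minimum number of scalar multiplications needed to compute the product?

12519

Adjacent pairs: A_1A_2 = 10·11·11 = 1210; A_2A_3 = 11·11·9 = 1089; A_3A_4 = 11·9·116 = 11484.
Length 3: A_1..A_3: k=1: 0+1089+10·11·9=2079; k=2: 1210+0+10·11·9=2200 → min 2079 | A_2..A_4: k=2: 0+11484+11·11·116=25520; k=3: 1089+0+11·9·116=12573 → min 12573.
Length 4: A_1..A_4: k=1: 0+12573+10·11·116=25333; k=2: 1210+11484+10·11·116=25454; k=3: 2079+0+10·9·116=12519 → min 12519.
Optimal order: ((A_1 × (A_2 × A_3)) × A_4) with cost 12519.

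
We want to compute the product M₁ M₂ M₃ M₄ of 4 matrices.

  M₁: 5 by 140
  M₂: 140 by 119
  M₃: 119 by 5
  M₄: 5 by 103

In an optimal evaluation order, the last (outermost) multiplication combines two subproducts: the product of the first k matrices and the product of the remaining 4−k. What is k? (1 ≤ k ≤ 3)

3

Adjacent pairs: M₁M₂ = 5·140·119 = 83300; M₂M₃ = 140·119·5 = 83300; M₃M₄ = 119·5·103 = 61285.
Length 3: M₁..M₃: k=1: 0+83300+5·140·5=86800; k=2: 83300+0+5·119·5=86275 → min 86275 | M₂..M₄: k=2: 0+61285+140·119·103=1777265; k=3: 83300+0+140·5·103=155400 → min 155400.
Top-level splits: k=1: (M₁..M₁)·(M₂..M₄) → 0+155400+5·140·103 = 227500; k=2: (M₁..M₂)·(M₃..M₄) → 83300+61285+5·119·103 = 205870; k=3: (M₁..M₃)·(M₄..M₄) → 86275+0+5·5·103 = 88850.
Best split is after M₃, i.e. k = 3.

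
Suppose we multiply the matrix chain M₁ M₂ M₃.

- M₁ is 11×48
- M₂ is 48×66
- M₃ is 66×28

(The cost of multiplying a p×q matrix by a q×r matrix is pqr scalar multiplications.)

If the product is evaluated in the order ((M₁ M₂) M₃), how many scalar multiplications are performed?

55176

(M₁ M₂): 11×48 by 48×66 → 11×66, cost 11·48·66 = 34848
((M₁ M₂) M₃): 11×66 by 66×28 → 11×28, cost 11·66·28 = 20328; cumulative 55176
Total: 55176 scalar multiplications.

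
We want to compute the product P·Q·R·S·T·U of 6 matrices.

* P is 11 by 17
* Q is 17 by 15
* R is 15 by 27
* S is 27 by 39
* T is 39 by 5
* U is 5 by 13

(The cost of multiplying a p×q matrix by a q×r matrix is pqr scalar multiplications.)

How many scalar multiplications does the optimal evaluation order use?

10215

Adjacent pairs: PQ = 11·17·15 = 2805; QR = 17·15·27 = 6885; RS = 15·27·39 = 15795; ST = 27·39·5 = 5265; TU = 39·5·13 = 2535.
Length 3: P..R: k=1: 0+6885+11·17·27=11934; k=2: 2805+0+11·15·27=7260 → min 7260 | Q..S: k=2: 0+15795+17·15·39=25740; k=3: 6885+0+17·27·39=24786 → min 24786 | R..T: k=3: 0+5265+15·27·5=7290; k=4: 15795+0+15·39·5=18720 → min 7290 | S..U: k=4: 0+2535+27·39·13=16224; k=5: 5265+0+27·5·13=7020 → min 7020.
Length 4: P..S: k=1: 0+24786+11·17·39=32079; k=2: 2805+15795+11·15·39=25035; k=3: 7260+0+11·27·39=18843 → min 18843 | Q..T: k=2: 0+7290+17·15·5=8565; k=3: 6885+5265+17·27·5=14445; k=4: 24786+0+17·39·5=28101 → min 8565 | R..U: k=3: 0+7020+15·27·13=12285; k=4: 15795+2535+15·39·13=25935; k=5: 7290+0+15·5·13=8265 → min 8265.
Length 5: P..T: k=1: 0+8565+11·17·5=9500; k=2: 2805+7290+11·15·5=10920; k=3: 7260+5265+11·27·5=14010; k=4: 18843+0+11·39·5=20988 → min 9500 | Q..U: k=2: 0+8265+17·15·13=11580; k=3: 6885+7020+17·27·13=19872; k=4: 24786+2535+17·39·13=35940; k=5: 8565+0+17·5·13=9670 → min 9670.
Length 6: P..U: k=1: 0+9670+11·17·13=12101; k=2: 2805+8265+11·15·13=13215; k=3: 7260+7020+11·27·13=18141; k=4: 18843+2535+11·39·13=26955; k=5: 9500+0+11·5·13=10215 → min 10215.
Optimal order: ((P·(Q·(R·(S·T))))·U) with cost 10215.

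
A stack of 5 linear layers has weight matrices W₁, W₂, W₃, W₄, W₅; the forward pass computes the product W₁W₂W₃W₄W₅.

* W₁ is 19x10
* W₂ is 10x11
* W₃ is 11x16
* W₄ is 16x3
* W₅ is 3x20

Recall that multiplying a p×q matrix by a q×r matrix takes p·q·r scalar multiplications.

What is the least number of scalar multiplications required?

Adjacent pairs: W₁W₂ = 19·10·11 = 2090; W₂W₃ = 10·11·16 = 1760; W₃W₄ = 11·16·3 = 528; W₄W₅ = 16·3·20 = 960.
Length 3: W₁..W₃: k=1: 0+1760+19·10·16=4800; k=2: 2090+0+19·11·16=5434 → min 4800 | W₂..W₄: k=2: 0+528+10·11·3=858; k=3: 1760+0+10·16·3=2240 → min 858 | W₃..W₅: k=3: 0+960+11·16·20=4480; k=4: 528+0+11·3·20=1188 → min 1188.
Length 4: W₁..W₄: k=1: 0+858+19·10·3=1428; k=2: 2090+528+19·11·3=3245; k=3: 4800+0+19·16·3=5712 → min 1428 | W₂..W₅: k=2: 0+1188+10·11·20=3388; k=3: 1760+960+10·16·20=5920; k=4: 858+0+10·3·20=1458 → min 1458.
Length 5: W₁..W₅: k=1: 0+1458+19·10·20=5258; k=2: 2090+1188+19·11·20=7458; k=3: 4800+960+19·16·20=11840; k=4: 1428+0+19·3·20=2568 → min 2568.
Optimal order: ((W₁(W₂(W₃W₄)))W₅) with cost 2568.

2568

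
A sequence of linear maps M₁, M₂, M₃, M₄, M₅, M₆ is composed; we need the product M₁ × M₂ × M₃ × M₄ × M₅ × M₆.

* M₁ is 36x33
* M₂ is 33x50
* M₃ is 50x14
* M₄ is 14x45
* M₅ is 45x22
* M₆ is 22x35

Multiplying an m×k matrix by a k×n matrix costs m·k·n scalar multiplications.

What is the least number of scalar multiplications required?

Adjacent pairs: M₁M₂ = 36·33·50 = 59400; M₂M₃ = 33·50·14 = 23100; M₃M₄ = 50·14·45 = 31500; M₄M₅ = 14·45·22 = 13860; M₅M₆ = 45·22·35 = 34650.
Length 3: M₁..M₃: k=1: 0+23100+36·33·14=39732; k=2: 59400+0+36·50·14=84600 → min 39732 | M₂..M₄: k=2: 0+31500+33·50·45=105750; k=3: 23100+0+33·14·45=43890 → min 43890 | M₃..M₅: k=3: 0+13860+50·14·22=29260; k=4: 31500+0+50·45·22=81000 → min 29260 | M₄..M₆: k=4: 0+34650+14·45·35=56700; k=5: 13860+0+14·22·35=24640 → min 24640.
Length 4: M₁..M₄: k=1: 0+43890+36·33·45=97350; k=2: 59400+31500+36·50·45=171900; k=3: 39732+0+36·14·45=62412 → min 62412 | M₂..M₅: k=2: 0+29260+33·50·22=65560; k=3: 23100+13860+33·14·22=47124; k=4: 43890+0+33·45·22=76560 → min 47124 | M₃..M₆: k=3: 0+24640+50·14·35=49140; k=4: 31500+34650+50·45·35=144900; k=5: 29260+0+50·22·35=67760 → min 49140.
Length 5: M₁..M₅: k=1: 0+47124+36·33·22=73260; k=2: 59400+29260+36·50·22=128260; k=3: 39732+13860+36·14·22=64680; k=4: 62412+0+36·45·22=98052 → min 64680 | M₂..M₆: k=2: 0+49140+33·50·35=106890; k=3: 23100+24640+33·14·35=63910; k=4: 43890+34650+33·45·35=130515; k=5: 47124+0+33·22·35=72534 → min 63910.
Length 6: M₁..M₆: k=1: 0+63910+36·33·35=105490; k=2: 59400+49140+36·50·35=171540; k=3: 39732+24640+36·14·35=82012; k=4: 62412+34650+36·45·35=153762; k=5: 64680+0+36·22·35=92400 → min 82012.
Optimal order: ((M₁ × (M₂ × M₃)) × ((M₄ × M₅) × M₆)) with cost 82012.

82012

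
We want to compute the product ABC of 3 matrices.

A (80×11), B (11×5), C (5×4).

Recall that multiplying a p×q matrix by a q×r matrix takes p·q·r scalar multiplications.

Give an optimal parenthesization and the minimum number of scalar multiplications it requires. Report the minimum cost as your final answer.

3740

(A(BC)): cost 3740.
((AB)C): cost 6000.
Optimal: (A(BC)) with cost 3740.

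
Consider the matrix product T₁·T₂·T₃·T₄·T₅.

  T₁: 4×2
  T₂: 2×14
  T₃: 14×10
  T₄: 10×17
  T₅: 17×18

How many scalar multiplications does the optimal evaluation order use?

1376

Adjacent pairs: T₁T₂ = 4·2·14 = 112; T₂T₃ = 2·14·10 = 280; T₃T₄ = 14·10·17 = 2380; T₄T₅ = 10·17·18 = 3060.
Length 3: T₁..T₃: k=1: 0+280+4·2·10=360; k=2: 112+0+4·14·10=672 → min 360 | T₂..T₄: k=2: 0+2380+2·14·17=2856; k=3: 280+0+2·10·17=620 → min 620 | T₃..T₅: k=3: 0+3060+14·10·18=5580; k=4: 2380+0+14·17·18=6664 → min 5580.
Length 4: T₁..T₄: k=1: 0+620+4·2·17=756; k=2: 112+2380+4·14·17=3444; k=3: 360+0+4·10·17=1040 → min 756 | T₂..T₅: k=2: 0+5580+2·14·18=6084; k=3: 280+3060+2·10·18=3700; k=4: 620+0+2·17·18=1232 → min 1232.
Length 5: T₁..T₅: k=1: 0+1232+4·2·18=1376; k=2: 112+5580+4·14·18=6700; k=3: 360+3060+4·10·18=4140; k=4: 756+0+4·17·18=1980 → min 1376.
Optimal order: (T₁·(((T₂·T₃)·T₄)·T₅)) with cost 1376.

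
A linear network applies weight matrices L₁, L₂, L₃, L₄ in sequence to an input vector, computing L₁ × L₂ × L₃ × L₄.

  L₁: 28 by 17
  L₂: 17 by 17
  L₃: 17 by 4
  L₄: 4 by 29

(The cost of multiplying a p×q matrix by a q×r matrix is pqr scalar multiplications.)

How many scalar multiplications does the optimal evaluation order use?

Adjacent pairs: L₁L₂ = 28·17·17 = 8092; L₂L₃ = 17·17·4 = 1156; L₃L₄ = 17·4·29 = 1972.
Length 3: L₁..L₃: k=1: 0+1156+28·17·4=3060; k=2: 8092+0+28·17·4=9996 → min 3060 | L₂..L₄: k=2: 0+1972+17·17·29=10353; k=3: 1156+0+17·4·29=3128 → min 3128.
Length 4: L₁..L₄: k=1: 0+3128+28·17·29=16932; k=2: 8092+1972+28·17·29=23868; k=3: 3060+0+28·4·29=6308 → min 6308.
Optimal order: ((L₁ × (L₂ × L₃)) × L₄) with cost 6308.

6308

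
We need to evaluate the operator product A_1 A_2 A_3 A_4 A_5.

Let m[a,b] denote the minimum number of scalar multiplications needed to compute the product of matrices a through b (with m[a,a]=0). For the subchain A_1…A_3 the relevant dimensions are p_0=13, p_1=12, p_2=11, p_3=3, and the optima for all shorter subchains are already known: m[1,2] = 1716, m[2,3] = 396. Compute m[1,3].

864

m[1,3] = min over k∈[1,2] of m[1,k]+m[k+1,3]+p_{0}·p_k·p_{3}.
k=1: 0 + 396 + 13·12·3 = 864; k=2: 1716 + 0 + 13·11·3 = 2145.
Minimum: 864 at k=1.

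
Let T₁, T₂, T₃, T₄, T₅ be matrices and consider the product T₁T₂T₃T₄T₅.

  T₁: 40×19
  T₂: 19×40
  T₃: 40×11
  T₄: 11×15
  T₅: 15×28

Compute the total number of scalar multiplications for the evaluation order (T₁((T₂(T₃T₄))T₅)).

47260

(T₃T₄): 40×11 by 11×15 → 40×15, cost 40·11·15 = 6600
(T₂(T₃T₄)): 19×40 by 40×15 → 19×15, cost 19·40·15 = 11400; cumulative 18000
((T₂(T₃T₄))T₅): 19×15 by 15×28 → 19×28, cost 19·15·28 = 7980; cumulative 25980
(T₁((T₂(T₃T₄))T₅)): 40×19 by 19×28 → 40×28, cost 40·19·28 = 21280; cumulative 47260
Total: 47260 scalar multiplications.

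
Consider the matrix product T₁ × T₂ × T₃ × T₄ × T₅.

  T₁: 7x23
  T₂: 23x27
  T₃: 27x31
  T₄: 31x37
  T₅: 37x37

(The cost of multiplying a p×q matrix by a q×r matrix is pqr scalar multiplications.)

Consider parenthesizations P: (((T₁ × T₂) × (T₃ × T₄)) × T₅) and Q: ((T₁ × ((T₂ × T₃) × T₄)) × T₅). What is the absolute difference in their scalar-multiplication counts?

9280

Order P = (((T₁ × T₂) × (T₃ × T₄)) × T₅): (T₁ × T₂): 7×23 by 23×27 → 7×27, cost 7·23·27 = 4347; (T₃ × T₄): 27×31 by 31×37 → 27×37, cost 27·31·37 = 30969; ((T₁ × T₂) × (T₃ × T₄)): 7×27 by 27×37 → 7×37, cost 7·27·37 = 6993; cumulative 42309; (((T₁ × T₂) × (T₃ × T₄)) × T₅): 7×37 by 37×37 → 7×37, cost 7·37·37 = 9583; cumulative 51892. Total 51892.
Order Q = ((T₁ × ((T₂ × T₃) × T₄)) × T₅): (T₂ × T₃): 23×27 by 27×31 → 23×31, cost 23·27·31 = 19251; ((T₂ × T₃) × T₄): 23×31 by 31×37 → 23×37, cost 23·31·37 = 26381; cumulative 45632; (T₁ × ((T₂ × T₃) × T₄)): 7×23 by 23×37 → 7×37, cost 7·23·37 = 5957; cumulative 51589; ((T₁ × ((T₂ × T₃) × T₄)) × T₅): 7×37 by 37×37 → 7×37, cost 7·37·37 = 9583; cumulative 61172. Total 61172.
Difference: |51892 − 61172| = 9280.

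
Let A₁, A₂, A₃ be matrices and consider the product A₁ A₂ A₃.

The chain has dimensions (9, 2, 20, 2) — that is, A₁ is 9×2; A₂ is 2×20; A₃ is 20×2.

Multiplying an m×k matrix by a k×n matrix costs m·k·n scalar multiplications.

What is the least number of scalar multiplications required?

116

Order (A₁ (A₂ A₃)): (A₂ A₃): 2×20 by 20×2 → 2×2, cost 2·20·2 = 80; (A₁ (A₂ A₃)): 9×2 by 2×2 → 9×2, cost 9·2·2 = 36; cumulative 116. Total 116.
Order ((A₁ A₂) A₃): (A₁ A₂): 9×2 by 2×20 → 9×20, cost 9·2·20 = 360; ((A₁ A₂) A₃): 9×20 by 20×2 → 9×2, cost 9·20·2 = 360; cumulative 720. Total 720.
Minimum: 116.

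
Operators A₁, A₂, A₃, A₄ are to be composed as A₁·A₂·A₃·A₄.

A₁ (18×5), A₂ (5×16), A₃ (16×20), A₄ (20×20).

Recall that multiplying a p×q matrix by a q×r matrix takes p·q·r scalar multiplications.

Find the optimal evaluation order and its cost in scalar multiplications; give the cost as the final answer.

Adjacent pairs: A₁A₂ = 18·5·16 = 1440; A₂A₃ = 5·16·20 = 1600; A₃A₄ = 16·20·20 = 6400.
Length 3: A₁..A₃: k=1: 0+1600+18·5·20=3400; k=2: 1440+0+18·16·20=7200 → min 3400 | A₂..A₄: k=2: 0+6400+5·16·20=8000; k=3: 1600+0+5·20·20=3600 → min 3600.
Length 4: A₁..A₄: k=1: 0+3600+18·5·20=5400; k=2: 1440+6400+18·16·20=13600; k=3: 3400+0+18·20·20=10600 → min 5400.
Optimal parenthesization: (A₁·((A₂·A₃)·A₄)) with cost 5400.

5400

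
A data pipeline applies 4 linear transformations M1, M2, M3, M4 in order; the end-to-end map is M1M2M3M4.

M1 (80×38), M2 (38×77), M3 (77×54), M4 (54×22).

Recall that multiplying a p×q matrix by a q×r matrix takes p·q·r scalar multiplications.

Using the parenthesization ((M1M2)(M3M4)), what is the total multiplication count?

461076

(M1M2): 80×38 by 38×77 → 80×77, cost 80·38·77 = 234080
(M3M4): 77×54 by 54×22 → 77×22, cost 77·54·22 = 91476
((M1M2)(M3M4)): 80×77 by 77×22 → 80×22, cost 80·77·22 = 135520; cumulative 461076
Total: 461076 scalar multiplications.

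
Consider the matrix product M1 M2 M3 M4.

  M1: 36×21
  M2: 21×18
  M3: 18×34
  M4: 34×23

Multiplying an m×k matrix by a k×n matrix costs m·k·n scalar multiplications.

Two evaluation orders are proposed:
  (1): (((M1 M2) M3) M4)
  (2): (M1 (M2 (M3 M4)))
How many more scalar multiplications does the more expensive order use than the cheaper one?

23634

Order (1) = (((M1 M2) M3) M4): (M1 M2): 36×21 by 21×18 → 36×18, cost 36·21·18 = 13608; ((M1 M2) M3): 36×18 by 18×34 → 36×34, cost 36·18·34 = 22032; cumulative 35640; (((M1 M2) M3) M4): 36×34 by 34×23 → 36×23, cost 36·34·23 = 28152; cumulative 63792. Total 63792.
Order (2) = (M1 (M2 (M3 M4))): (M3 M4): 18×34 by 34×23 → 18×23, cost 18·34·23 = 14076; (M2 (M3 M4)): 21×18 by 18×23 → 21×23, cost 21·18·23 = 8694; cumulative 22770; (M1 (M2 (M3 M4))): 36×21 by 21×23 → 36×23, cost 36·21·23 = 17388; cumulative 40158. Total 40158.
Difference: |63792 − 40158| = 23634.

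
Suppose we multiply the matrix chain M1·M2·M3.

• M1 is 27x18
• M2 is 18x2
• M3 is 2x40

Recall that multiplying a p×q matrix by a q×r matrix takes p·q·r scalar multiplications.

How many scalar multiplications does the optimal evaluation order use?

Order (M1·(M2·M3)): (M2·M3): 18×2 by 2×40 → 18×40, cost 18·2·40 = 1440; (M1·(M2·M3)): 27×18 by 18×40 → 27×40, cost 27·18·40 = 19440; cumulative 20880. Total 20880.
Order ((M1·M2)·M3): (M1·M2): 27×18 by 18×2 → 27×2, cost 27·18·2 = 972; ((M1·M2)·M3): 27×2 by 2×40 → 27×40, cost 27·2·40 = 2160; cumulative 3132. Total 3132.
Minimum: 3132.

3132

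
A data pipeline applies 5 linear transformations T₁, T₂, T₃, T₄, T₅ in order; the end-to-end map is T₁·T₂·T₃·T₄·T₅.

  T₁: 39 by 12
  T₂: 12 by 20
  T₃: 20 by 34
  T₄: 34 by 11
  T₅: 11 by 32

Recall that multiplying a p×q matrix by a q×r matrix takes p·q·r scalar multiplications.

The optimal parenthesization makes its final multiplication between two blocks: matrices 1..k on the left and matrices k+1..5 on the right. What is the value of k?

Adjacent pairs: T₁T₂ = 39·12·20 = 9360; T₂T₃ = 12·20·34 = 8160; T₃T₄ = 20·34·11 = 7480; T₄T₅ = 34·11·32 = 11968.
Length 3: T₁..T₃: k=1: 0+8160+39·12·34=24072; k=2: 9360+0+39·20·34=35880 → min 24072 | T₂..T₄: k=2: 0+7480+12·20·11=10120; k=3: 8160+0+12·34·11=12648 → min 10120 | T₃..T₅: k=3: 0+11968+20·34·32=33728; k=4: 7480+0+20·11·32=14520 → min 14520.
Length 4: T₁..T₄: k=1: 0+10120+39·12·11=15268; k=2: 9360+7480+39·20·11=25420; k=3: 24072+0+39·34·11=38658 → min 15268 | T₂..T₅: k=2: 0+14520+12·20·32=22200; k=3: 8160+11968+12·34·32=33184; k=4: 10120+0+12·11·32=14344 → min 14344.
Top-level splits: k=1: (T₁..T₁)·(T₂..T₅) → 0+14344+39·12·32 = 29320; k=2: (T₁..T₂)·(T₃..T₅) → 9360+14520+39·20·32 = 48840; k=3: (T₁..T₃)·(T₄..T₅) → 24072+11968+39·34·32 = 78472; k=4: (T₁..T₄)·(T₅..T₅) → 15268+0+39·11·32 = 28996.
Best split is after T₄, i.e. k = 4.

4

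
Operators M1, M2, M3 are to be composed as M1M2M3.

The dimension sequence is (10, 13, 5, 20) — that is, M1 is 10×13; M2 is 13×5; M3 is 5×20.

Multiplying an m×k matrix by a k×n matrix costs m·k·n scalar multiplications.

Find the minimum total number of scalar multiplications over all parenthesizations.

Order (M1(M2M3)): (M2M3): 13×5 by 5×20 → 13×20, cost 13·5·20 = 1300; (M1(M2M3)): 10×13 by 13×20 → 10×20, cost 10·13·20 = 2600; cumulative 3900. Total 3900.
Order ((M1M2)M3): (M1M2): 10×13 by 13×5 → 10×5, cost 10·13·5 = 650; ((M1M2)M3): 10×5 by 5×20 → 10×20, cost 10·5·20 = 1000; cumulative 1650. Total 1650.
Minimum: 1650.

1650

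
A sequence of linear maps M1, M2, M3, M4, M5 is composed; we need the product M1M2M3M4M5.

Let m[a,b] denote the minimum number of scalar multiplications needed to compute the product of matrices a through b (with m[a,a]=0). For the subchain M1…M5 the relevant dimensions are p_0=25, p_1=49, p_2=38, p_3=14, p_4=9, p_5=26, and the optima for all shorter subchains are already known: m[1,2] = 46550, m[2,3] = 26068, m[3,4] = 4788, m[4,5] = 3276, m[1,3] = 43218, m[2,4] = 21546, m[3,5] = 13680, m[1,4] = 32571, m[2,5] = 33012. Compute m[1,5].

m[1,5] = min over k∈[1,4] of m[1,k]+m[k+1,5]+p_{0}·p_k·p_{5}.
k=1: 0 + 33012 + 25·49·26 = 64862; k=2: 46550 + 13680 + 25·38·26 = 84930; k=3: 43218 + 3276 + 25·14·26 = 55594; k=4: 32571 + 0 + 25·9·26 = 38421.
Minimum: 38421 at k=4.

38421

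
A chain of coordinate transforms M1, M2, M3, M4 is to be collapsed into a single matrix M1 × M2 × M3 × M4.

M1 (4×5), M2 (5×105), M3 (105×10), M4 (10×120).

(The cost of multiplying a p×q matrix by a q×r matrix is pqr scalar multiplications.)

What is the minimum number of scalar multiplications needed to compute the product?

10250

Adjacent pairs: M1M2 = 4·5·105 = 2100; M2M3 = 5·105·10 = 5250; M3M4 = 105·10·120 = 126000.
Length 3: M1..M3: k=1: 0+5250+4·5·10=5450; k=2: 2100+0+4·105·10=6300 → min 5450 | M2..M4: k=2: 0+126000+5·105·120=189000; k=3: 5250+0+5·10·120=11250 → min 11250.
Length 4: M1..M4: k=1: 0+11250+4·5·120=13650; k=2: 2100+126000+4·105·120=178500; k=3: 5450+0+4·10·120=10250 → min 10250.
Optimal order: ((M1 × (M2 × M3)) × M4) with cost 10250.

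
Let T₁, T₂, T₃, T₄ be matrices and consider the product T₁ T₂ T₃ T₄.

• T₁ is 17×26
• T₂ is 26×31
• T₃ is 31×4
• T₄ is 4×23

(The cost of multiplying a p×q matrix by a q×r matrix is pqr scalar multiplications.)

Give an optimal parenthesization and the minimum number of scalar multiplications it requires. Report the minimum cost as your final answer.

6556

Adjacent pairs: T₁T₂ = 17·26·31 = 13702; T₂T₃ = 26·31·4 = 3224; T₃T₄ = 31·4·23 = 2852.
Length 3: T₁..T₃: k=1: 0+3224+17·26·4=4992; k=2: 13702+0+17·31·4=15810 → min 4992 | T₂..T₄: k=2: 0+2852+26·31·23=21390; k=3: 3224+0+26·4·23=5616 → min 5616.
Length 4: T₁..T₄: k=1: 0+5616+17·26·23=15782; k=2: 13702+2852+17·31·23=28675; k=3: 4992+0+17·4·23=6556 → min 6556.
Optimal parenthesization: ((T₁ (T₂ T₃)) T₄) with cost 6556.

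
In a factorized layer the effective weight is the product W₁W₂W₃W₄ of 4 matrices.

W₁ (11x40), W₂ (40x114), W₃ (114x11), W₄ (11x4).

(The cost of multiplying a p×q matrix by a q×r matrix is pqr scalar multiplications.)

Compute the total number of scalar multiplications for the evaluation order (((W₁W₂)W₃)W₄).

64438

(W₁W₂): 11×40 by 40×114 → 11×114, cost 11·40·114 = 50160
((W₁W₂)W₃): 11×114 by 114×11 → 11×11, cost 11·114·11 = 13794; cumulative 63954
(((W₁W₂)W₃)W₄): 11×11 by 11×4 → 11×4, cost 11·11·4 = 484; cumulative 64438
Total: 64438 scalar multiplications.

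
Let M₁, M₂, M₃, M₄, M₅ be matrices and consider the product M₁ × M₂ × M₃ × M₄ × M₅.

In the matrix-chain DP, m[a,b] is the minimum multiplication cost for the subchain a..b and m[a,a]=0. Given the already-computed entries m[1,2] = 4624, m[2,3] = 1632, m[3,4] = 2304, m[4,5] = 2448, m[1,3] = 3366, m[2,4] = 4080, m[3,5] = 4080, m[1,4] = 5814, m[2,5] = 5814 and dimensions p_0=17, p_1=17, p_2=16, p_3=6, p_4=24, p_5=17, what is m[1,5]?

m[1,5] = min over k∈[1,4] of m[1,k]+m[k+1,5]+p_{0}·p_k·p_{5}.
k=1: 0 + 5814 + 17·17·17 = 10727; k=2: 4624 + 4080 + 17·16·17 = 13328; k=3: 3366 + 2448 + 17·6·17 = 7548; k=4: 5814 + 0 + 17·24·17 = 12750.
Minimum: 7548 at k=3.

7548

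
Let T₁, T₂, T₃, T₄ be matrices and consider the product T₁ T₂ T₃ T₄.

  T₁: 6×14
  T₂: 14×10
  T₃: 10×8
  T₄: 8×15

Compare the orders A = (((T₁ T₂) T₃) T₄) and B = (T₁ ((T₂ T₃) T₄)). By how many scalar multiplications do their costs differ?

2020

Order A = (((T₁ T₂) T₃) T₄): (T₁ T₂): 6×14 by 14×10 → 6×10, cost 6·14·10 = 840; ((T₁ T₂) T₃): 6×10 by 10×8 → 6×8, cost 6·10·8 = 480; cumulative 1320; (((T₁ T₂) T₃) T₄): 6×8 by 8×15 → 6×15, cost 6·8·15 = 720; cumulative 2040. Total 2040.
Order B = (T₁ ((T₂ T₃) T₄)): (T₂ T₃): 14×10 by 10×8 → 14×8, cost 14·10·8 = 1120; ((T₂ T₃) T₄): 14×8 by 8×15 → 14×15, cost 14·8·15 = 1680; cumulative 2800; (T₁ ((T₂ T₃) T₄)): 6×14 by 14×15 → 6×15, cost 6·14·15 = 1260; cumulative 4060. Total 4060.
Difference: |2040 − 4060| = 2020.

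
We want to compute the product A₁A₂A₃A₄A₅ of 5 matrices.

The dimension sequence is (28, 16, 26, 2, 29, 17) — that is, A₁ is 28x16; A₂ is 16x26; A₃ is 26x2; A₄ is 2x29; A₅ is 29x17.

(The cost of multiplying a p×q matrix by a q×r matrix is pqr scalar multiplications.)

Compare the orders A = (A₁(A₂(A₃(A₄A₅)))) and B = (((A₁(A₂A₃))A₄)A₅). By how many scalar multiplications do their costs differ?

598

Order A = (A₁(A₂(A₃(A₄A₅)))): (A₄A₅): 2×29 by 29×17 → 2×17, cost 2·29·17 = 986; (A₃(A₄A₅)): 26×2 by 2×17 → 26×17, cost 26·2·17 = 884; cumulative 1870; (A₂(A₃(A₄A₅))): 16×26 by 26×17 → 16×17, cost 16·26·17 = 7072; cumulative 8942; (A₁(A₂(A₃(A₄A₅)))): 28×16 by 16×17 → 28×17, cost 28·16·17 = 7616; cumulative 16558. Total 16558.
Order B = (((A₁(A₂A₃))A₄)A₅): (A₂A₃): 16×26 by 26×2 → 16×2, cost 16·26·2 = 832; (A₁(A₂A₃)): 28×16 by 16×2 → 28×2, cost 28·16·2 = 896; cumulative 1728; ((A₁(A₂A₃))A₄): 28×2 by 2×29 → 28×29, cost 28·2·29 = 1624; cumulative 3352; (((A₁(A₂A₃))A₄)A₅): 28×29 by 29×17 → 28×17, cost 28·29·17 = 13804; cumulative 17156. Total 17156.
Difference: |16558 − 17156| = 598.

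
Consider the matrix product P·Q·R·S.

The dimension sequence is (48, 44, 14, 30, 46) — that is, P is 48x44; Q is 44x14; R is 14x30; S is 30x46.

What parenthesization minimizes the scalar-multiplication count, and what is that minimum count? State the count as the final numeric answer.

79800

Adjacent pairs: PQ = 48·44·14 = 29568; QR = 44·14·30 = 18480; RS = 14·30·46 = 19320.
Length 3: P..R: k=1: 0+18480+48·44·30=81840; k=2: 29568+0+48·14·30=49728 → min 49728 | Q..S: k=2: 0+19320+44·14·46=47656; k=3: 18480+0+44·30·46=79200 → min 47656.
Length 4: P..S: k=1: 0+47656+48·44·46=144808; k=2: 29568+19320+48·14·46=79800; k=3: 49728+0+48·30·46=115968 → min 79800.
Optimal parenthesization: ((P·Q)·(R·S)) with cost 79800.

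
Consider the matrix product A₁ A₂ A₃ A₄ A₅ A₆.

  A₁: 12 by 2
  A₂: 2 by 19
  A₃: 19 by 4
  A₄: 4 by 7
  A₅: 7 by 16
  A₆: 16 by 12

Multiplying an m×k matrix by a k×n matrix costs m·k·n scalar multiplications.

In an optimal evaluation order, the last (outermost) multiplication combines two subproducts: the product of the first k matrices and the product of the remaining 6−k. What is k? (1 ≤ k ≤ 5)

1

Adjacent pairs: A₁A₂ = 12·2·19 = 456; A₂A₃ = 2·19·4 = 152; A₃A₄ = 19·4·7 = 532; A₄A₅ = 4·7·16 = 448; A₅A₆ = 7·16·12 = 1344.
Length 3: A₁..A₃: k=1: 0+152+12·2·4=248; k=2: 456+0+12·19·4=1368 → min 248 | A₂..A₄: k=2: 0+532+2·19·7=798; k=3: 152+0+2·4·7=208 → min 208 | A₃..A₅: k=3: 0+448+19·4·16=1664; k=4: 532+0+19·7·16=2660 → min 1664 | A₄..A₆: k=4: 0+1344+4·7·12=1680; k=5: 448+0+4·16·12=1216 → min 1216.
Length 4: A₁..A₄: k=1: 0+208+12·2·7=376; k=2: 456+532+12·19·7=2584; k=3: 248+0+12·4·7=584 → min 376 | A₂..A₅: k=2: 0+1664+2·19·16=2272; k=3: 152+448+2·4·16=728; k=4: 208+0+2·7·16=432 → min 432 | A₃..A₆: k=3: 0+1216+19·4·12=2128; k=4: 532+1344+19·7·12=3472; k=5: 1664+0+19·16·12=5312 → min 2128.
Length 5: A₁..A₅: k=1: 0+432+12·2·16=816; k=2: 456+1664+12·19·16=5768; k=3: 248+448+12·4·16=1464; k=4: 376+0+12·7·16=1720 → min 816 | A₂..A₆: k=2: 0+2128+2·19·12=2584; k=3: 152+1216+2·4·12=1464; k=4: 208+1344+2·7·12=1720; k=5: 432+0+2·16·12=816 → min 816.
Top-level splits: k=1: (A₁..A₁)·(A₂..A₆) → 0+816+12·2·12 = 1104; k=2: (A₁..A₂)·(A₃..A₆) → 456+2128+12·19·12 = 5320; k=3: (A₁..A₃)·(A₄..A₆) → 248+1216+12·4·12 = 2040; k=4: (A₁..A₄)·(A₅..A₆) → 376+1344+12·7·12 = 2728; k=5: (A₁..A₅)·(A₆..A₆) → 816+0+12·16·12 = 3120.
Best split is after A₁, i.e. k = 1.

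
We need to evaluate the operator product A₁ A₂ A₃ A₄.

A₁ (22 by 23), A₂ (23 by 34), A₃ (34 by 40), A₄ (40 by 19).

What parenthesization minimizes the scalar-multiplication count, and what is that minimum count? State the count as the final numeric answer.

Adjacent pairs: A₁A₂ = 22·23·34 = 17204; A₂A₃ = 23·34·40 = 31280; A₃A₄ = 34·40·19 = 25840.
Length 3: A₁..A₃: k=1: 0+31280+22·23·40=51520; k=2: 17204+0+22·34·40=47124 → min 47124 | A₂..A₄: k=2: 0+25840+23·34·19=40698; k=3: 31280+0+23·40·19=48760 → min 40698.
Length 4: A₁..A₄: k=1: 0+40698+22·23·19=50312; k=2: 17204+25840+22·34·19=57256; k=3: 47124+0+22·40·19=63844 → min 50312.
Optimal parenthesization: (A₁ (A₂ (A₃ A₄))) with cost 50312.

50312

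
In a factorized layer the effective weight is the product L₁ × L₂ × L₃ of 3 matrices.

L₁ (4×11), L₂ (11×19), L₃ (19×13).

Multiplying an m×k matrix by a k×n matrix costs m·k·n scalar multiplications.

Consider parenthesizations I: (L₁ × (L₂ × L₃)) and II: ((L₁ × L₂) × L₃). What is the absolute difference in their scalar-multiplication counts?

Order I = (L₁ × (L₂ × L₃)): (L₂ × L₃): 11×19 by 19×13 → 11×13, cost 11·19·13 = 2717; (L₁ × (L₂ × L₃)): 4×11 by 11×13 → 4×13, cost 4·11·13 = 572; cumulative 3289. Total 3289.
Order II = ((L₁ × L₂) × L₃): (L₁ × L₂): 4×11 by 11×19 → 4×19, cost 4·11·19 = 836; ((L₁ × L₂) × L₃): 4×19 by 19×13 → 4×13, cost 4·19·13 = 988; cumulative 1824. Total 1824.
Difference: |3289 − 1824| = 1465.

1465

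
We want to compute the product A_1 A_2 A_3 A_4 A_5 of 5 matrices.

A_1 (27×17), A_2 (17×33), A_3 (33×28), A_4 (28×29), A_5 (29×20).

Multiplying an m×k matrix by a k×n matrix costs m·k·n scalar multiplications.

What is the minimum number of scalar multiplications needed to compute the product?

48552

Adjacent pairs: A_1A_2 = 27·17·33 = 15147; A_2A_3 = 17·33·28 = 15708; A_3A_4 = 33·28·29 = 26796; A_4A_5 = 28·29·20 = 16240.
Length 3: A_1..A_3: k=1: 0+15708+27·17·28=28560; k=2: 15147+0+27·33·28=40095 → min 28560 | A_2..A_4: k=2: 0+26796+17·33·29=43065; k=3: 15708+0+17·28·29=29512 → min 29512 | A_3..A_5: k=3: 0+16240+33·28·20=34720; k=4: 26796+0+33·29·20=45936 → min 34720.
Length 4: A_1..A_4: k=1: 0+29512+27·17·29=42823; k=2: 15147+26796+27·33·29=67782; k=3: 28560+0+27·28·29=50484 → min 42823 | A_2..A_5: k=2: 0+34720+17·33·20=45940; k=3: 15708+16240+17·28·20=41468; k=4: 29512+0+17·29·20=39372 → min 39372.
Length 5: A_1..A_5: k=1: 0+39372+27·17·20=48552; k=2: 15147+34720+27·33·20=67687; k=3: 28560+16240+27·28·20=59920; k=4: 42823+0+27·29·20=58483 → min 48552.
Optimal order: (A_1 (((A_2 A_3) A_4) A_5)) with cost 48552.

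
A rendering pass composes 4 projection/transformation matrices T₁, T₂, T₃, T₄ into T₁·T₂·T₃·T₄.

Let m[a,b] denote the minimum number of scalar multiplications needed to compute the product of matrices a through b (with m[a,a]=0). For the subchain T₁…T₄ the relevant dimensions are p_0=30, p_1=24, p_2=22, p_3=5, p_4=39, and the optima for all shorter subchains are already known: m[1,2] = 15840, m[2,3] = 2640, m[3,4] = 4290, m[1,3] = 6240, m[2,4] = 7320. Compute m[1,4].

m[1,4] = min over k∈[1,3] of m[1,k]+m[k+1,4]+p_{0}·p_k·p_{4}.
k=1: 0 + 7320 + 30·24·39 = 35400; k=2: 15840 + 4290 + 30·22·39 = 45870; k=3: 6240 + 0 + 30·5·39 = 12090.
Minimum: 12090 at k=3.

12090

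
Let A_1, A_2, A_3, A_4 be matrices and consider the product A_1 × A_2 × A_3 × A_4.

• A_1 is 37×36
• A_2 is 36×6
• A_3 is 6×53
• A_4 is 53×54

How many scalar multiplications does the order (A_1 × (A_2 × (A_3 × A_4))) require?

(A_3 × A_4): 6×53 by 53×54 → 6×54, cost 6·53·54 = 17172
(A_2 × (A_3 × A_4)): 36×6 by 6×54 → 36×54, cost 36·6·54 = 11664; cumulative 28836
(A_1 × (A_2 × (A_3 × A_4))): 37×36 by 36×54 → 37×54, cost 37·36·54 = 71928; cumulative 100764
Total: 100764 scalar multiplications.

100764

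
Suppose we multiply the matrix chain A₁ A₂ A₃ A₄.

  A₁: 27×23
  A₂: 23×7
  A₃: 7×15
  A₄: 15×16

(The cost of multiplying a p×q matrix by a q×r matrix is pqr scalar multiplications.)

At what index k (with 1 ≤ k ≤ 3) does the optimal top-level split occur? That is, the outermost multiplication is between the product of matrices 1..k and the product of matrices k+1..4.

Adjacent pairs: A₁A₂ = 27·23·7 = 4347; A₂A₃ = 23·7·15 = 2415; A₃A₄ = 7·15·16 = 1680.
Length 3: A₁..A₃: k=1: 0+2415+27·23·15=11730; k=2: 4347+0+27·7·15=7182 → min 7182 | A₂..A₄: k=2: 0+1680+23·7·16=4256; k=3: 2415+0+23·15·16=7935 → min 4256.
Top-level splits: k=1: (A₁..A₁)·(A₂..A₄) → 0+4256+27·23·16 = 14192; k=2: (A₁..A₂)·(A₃..A₄) → 4347+1680+27·7·16 = 9051; k=3: (A₁..A₃)·(A₄..A₄) → 7182+0+27·15·16 = 13662.
Best split is after A₂, i.e. k = 2.

2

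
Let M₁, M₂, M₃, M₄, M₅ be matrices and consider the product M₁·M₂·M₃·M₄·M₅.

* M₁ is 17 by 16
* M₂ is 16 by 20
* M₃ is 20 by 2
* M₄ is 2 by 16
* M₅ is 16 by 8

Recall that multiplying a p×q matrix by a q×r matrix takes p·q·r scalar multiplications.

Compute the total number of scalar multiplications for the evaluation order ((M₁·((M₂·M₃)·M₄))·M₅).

(M₂·M₃): 16×20 by 20×2 → 16×2, cost 16·20·2 = 640
((M₂·M₃)·M₄): 16×2 by 2×16 → 16×16, cost 16·2·16 = 512; cumulative 1152
(M₁·((M₂·M₃)·M₄)): 17×16 by 16×16 → 17×16, cost 17·16·16 = 4352; cumulative 5504
((M₁·((M₂·M₃)·M₄))·M₅): 17×16 by 16×8 → 17×8, cost 17·16·8 = 2176; cumulative 7680
Total: 7680 scalar multiplications.

7680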